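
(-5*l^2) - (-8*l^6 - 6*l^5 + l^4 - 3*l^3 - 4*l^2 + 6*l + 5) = 8*l^6 + 6*l^5 - l^4 + 3*l^3 - l^2 - 6*l - 5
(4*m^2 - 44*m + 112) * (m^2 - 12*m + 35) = 4*m^4 - 92*m^3 + 780*m^2 - 2884*m + 3920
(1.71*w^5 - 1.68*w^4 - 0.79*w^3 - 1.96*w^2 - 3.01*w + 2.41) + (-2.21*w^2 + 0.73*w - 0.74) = 1.71*w^5 - 1.68*w^4 - 0.79*w^3 - 4.17*w^2 - 2.28*w + 1.67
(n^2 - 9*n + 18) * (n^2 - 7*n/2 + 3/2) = n^4 - 25*n^3/2 + 51*n^2 - 153*n/2 + 27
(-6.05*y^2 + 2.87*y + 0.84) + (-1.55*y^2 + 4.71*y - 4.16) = -7.6*y^2 + 7.58*y - 3.32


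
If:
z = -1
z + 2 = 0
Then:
No Solution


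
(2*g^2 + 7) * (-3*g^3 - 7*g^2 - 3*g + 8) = -6*g^5 - 14*g^4 - 27*g^3 - 33*g^2 - 21*g + 56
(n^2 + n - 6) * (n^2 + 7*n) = n^4 + 8*n^3 + n^2 - 42*n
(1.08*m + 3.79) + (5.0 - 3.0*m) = 8.79 - 1.92*m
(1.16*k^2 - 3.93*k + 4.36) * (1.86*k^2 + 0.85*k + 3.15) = 2.1576*k^4 - 6.3238*k^3 + 8.4231*k^2 - 8.6735*k + 13.734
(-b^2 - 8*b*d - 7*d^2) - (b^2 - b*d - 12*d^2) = -2*b^2 - 7*b*d + 5*d^2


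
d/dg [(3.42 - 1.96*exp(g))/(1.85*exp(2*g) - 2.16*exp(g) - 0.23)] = (3.626*exp(2*g) - 12.654*exp(g) + 7.838)*exp(g)/(3.4225*exp(4*g) - 7.992*exp(3*g) + 3.8146*exp(2*g) + 0.9936*exp(g) + 0.0529)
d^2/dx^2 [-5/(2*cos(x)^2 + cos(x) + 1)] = 5*(16*sin(x)^4 - sin(x)^2 - 17*cos(x)/2 + 3*cos(3*x)/2 - 13)/(-2*sin(x)^2 + cos(x) + 3)^3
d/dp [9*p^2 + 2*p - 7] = 18*p + 2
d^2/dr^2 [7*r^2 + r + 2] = 14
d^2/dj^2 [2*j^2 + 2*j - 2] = 4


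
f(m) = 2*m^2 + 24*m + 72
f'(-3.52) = 9.92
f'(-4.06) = 7.76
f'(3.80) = 39.20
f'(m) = 4*m + 24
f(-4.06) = 7.53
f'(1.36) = 29.44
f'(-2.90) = 12.40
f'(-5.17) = 3.32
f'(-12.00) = -24.00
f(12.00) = 648.00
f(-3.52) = 12.30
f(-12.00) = 72.00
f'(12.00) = 72.00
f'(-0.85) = 20.60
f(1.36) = 108.34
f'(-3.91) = 8.36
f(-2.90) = 19.22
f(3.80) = 192.08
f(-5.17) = 1.38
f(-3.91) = 8.74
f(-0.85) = 53.04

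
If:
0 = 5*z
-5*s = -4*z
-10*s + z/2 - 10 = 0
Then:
No Solution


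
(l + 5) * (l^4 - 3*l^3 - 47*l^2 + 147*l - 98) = l^5 + 2*l^4 - 62*l^3 - 88*l^2 + 637*l - 490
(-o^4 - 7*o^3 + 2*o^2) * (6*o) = -6*o^5 - 42*o^4 + 12*o^3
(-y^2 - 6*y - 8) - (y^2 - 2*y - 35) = -2*y^2 - 4*y + 27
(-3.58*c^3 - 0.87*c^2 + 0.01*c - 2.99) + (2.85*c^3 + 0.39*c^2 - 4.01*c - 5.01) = -0.73*c^3 - 0.48*c^2 - 4.0*c - 8.0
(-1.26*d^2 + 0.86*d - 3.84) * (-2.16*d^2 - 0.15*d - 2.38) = 2.7216*d^4 - 1.6686*d^3 + 11.1642*d^2 - 1.4708*d + 9.1392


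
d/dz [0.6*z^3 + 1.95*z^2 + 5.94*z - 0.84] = 1.8*z^2 + 3.9*z + 5.94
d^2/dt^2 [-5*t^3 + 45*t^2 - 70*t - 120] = 90 - 30*t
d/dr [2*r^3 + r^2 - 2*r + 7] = 6*r^2 + 2*r - 2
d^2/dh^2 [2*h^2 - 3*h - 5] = 4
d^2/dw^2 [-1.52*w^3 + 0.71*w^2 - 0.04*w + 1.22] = 1.42 - 9.12*w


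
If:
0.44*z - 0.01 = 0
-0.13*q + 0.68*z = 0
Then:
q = 0.12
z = 0.02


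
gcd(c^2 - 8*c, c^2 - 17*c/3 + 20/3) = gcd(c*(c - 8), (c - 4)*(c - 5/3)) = 1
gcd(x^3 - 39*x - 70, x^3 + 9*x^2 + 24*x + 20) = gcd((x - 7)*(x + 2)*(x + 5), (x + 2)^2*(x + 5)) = x^2 + 7*x + 10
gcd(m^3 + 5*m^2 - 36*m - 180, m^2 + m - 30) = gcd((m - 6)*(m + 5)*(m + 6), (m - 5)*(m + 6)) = m + 6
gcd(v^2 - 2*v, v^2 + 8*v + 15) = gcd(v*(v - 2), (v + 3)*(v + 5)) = 1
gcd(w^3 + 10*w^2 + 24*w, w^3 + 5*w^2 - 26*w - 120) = w^2 + 10*w + 24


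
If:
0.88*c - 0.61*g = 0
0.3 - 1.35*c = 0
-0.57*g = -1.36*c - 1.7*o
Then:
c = 0.22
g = 0.32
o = -0.07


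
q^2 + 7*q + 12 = (q + 3)*(q + 4)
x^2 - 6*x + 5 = (x - 5)*(x - 1)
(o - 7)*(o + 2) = o^2 - 5*o - 14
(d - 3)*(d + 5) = d^2 + 2*d - 15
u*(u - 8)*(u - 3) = u^3 - 11*u^2 + 24*u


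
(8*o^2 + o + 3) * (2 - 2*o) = -16*o^3 + 14*o^2 - 4*o + 6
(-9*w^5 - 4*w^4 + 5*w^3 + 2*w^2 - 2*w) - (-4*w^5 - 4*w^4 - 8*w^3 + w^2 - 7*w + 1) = -5*w^5 + 13*w^3 + w^2 + 5*w - 1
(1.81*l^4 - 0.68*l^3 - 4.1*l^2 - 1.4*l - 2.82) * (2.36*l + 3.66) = 4.2716*l^5 + 5.0198*l^4 - 12.1648*l^3 - 18.31*l^2 - 11.7792*l - 10.3212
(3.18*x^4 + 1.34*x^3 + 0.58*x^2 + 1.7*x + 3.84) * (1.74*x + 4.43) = 5.5332*x^5 + 16.419*x^4 + 6.9454*x^3 + 5.5274*x^2 + 14.2126*x + 17.0112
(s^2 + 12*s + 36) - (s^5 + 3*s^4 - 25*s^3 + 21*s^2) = -s^5 - 3*s^4 + 25*s^3 - 20*s^2 + 12*s + 36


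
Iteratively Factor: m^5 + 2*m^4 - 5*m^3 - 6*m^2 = (m - 2)*(m^4 + 4*m^3 + 3*m^2) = (m - 2)*(m + 3)*(m^3 + m^2) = (m - 2)*(m + 1)*(m + 3)*(m^2) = m*(m - 2)*(m + 1)*(m + 3)*(m)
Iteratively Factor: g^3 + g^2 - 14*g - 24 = (g + 3)*(g^2 - 2*g - 8) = (g - 4)*(g + 3)*(g + 2)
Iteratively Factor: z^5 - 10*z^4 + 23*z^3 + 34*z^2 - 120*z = (z + 2)*(z^4 - 12*z^3 + 47*z^2 - 60*z) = (z - 5)*(z + 2)*(z^3 - 7*z^2 + 12*z) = z*(z - 5)*(z + 2)*(z^2 - 7*z + 12) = z*(z - 5)*(z - 4)*(z + 2)*(z - 3)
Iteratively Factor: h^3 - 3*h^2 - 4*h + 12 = (h - 3)*(h^2 - 4) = (h - 3)*(h - 2)*(h + 2)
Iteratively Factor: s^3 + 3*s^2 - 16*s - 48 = (s - 4)*(s^2 + 7*s + 12) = (s - 4)*(s + 3)*(s + 4)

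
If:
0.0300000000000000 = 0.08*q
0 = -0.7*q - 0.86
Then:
No Solution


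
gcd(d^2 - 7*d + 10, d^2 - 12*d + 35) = d - 5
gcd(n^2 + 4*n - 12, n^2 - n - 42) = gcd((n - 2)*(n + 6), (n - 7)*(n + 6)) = n + 6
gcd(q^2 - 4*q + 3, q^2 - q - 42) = 1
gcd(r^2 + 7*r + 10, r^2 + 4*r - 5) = r + 5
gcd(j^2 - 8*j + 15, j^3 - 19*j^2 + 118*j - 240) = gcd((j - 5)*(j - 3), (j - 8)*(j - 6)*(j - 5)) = j - 5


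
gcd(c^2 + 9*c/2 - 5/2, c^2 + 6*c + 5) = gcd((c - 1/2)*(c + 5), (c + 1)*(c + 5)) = c + 5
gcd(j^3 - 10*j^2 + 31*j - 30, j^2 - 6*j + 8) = j - 2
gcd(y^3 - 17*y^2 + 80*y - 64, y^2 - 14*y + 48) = y - 8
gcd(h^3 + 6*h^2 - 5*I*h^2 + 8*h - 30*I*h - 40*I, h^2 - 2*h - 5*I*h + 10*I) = h - 5*I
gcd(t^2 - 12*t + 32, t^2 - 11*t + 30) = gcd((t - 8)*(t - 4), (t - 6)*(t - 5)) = 1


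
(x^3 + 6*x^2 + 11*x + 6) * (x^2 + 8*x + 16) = x^5 + 14*x^4 + 75*x^3 + 190*x^2 + 224*x + 96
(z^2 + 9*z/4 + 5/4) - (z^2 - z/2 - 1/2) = 11*z/4 + 7/4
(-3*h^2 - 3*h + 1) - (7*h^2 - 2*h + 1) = -10*h^2 - h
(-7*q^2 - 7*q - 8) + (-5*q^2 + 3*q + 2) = -12*q^2 - 4*q - 6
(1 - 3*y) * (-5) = 15*y - 5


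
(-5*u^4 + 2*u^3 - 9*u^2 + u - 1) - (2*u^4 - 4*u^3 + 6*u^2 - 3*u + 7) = -7*u^4 + 6*u^3 - 15*u^2 + 4*u - 8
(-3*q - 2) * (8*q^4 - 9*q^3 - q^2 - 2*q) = -24*q^5 + 11*q^4 + 21*q^3 + 8*q^2 + 4*q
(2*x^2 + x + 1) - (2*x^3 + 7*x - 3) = -2*x^3 + 2*x^2 - 6*x + 4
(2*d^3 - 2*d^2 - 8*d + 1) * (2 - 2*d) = -4*d^4 + 8*d^3 + 12*d^2 - 18*d + 2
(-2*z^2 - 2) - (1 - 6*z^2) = 4*z^2 - 3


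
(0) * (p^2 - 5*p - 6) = 0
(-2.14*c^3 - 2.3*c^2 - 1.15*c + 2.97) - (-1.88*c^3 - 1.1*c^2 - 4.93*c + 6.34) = -0.26*c^3 - 1.2*c^2 + 3.78*c - 3.37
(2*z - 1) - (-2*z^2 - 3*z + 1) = 2*z^2 + 5*z - 2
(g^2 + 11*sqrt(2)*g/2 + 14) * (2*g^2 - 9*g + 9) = 2*g^4 - 9*g^3 + 11*sqrt(2)*g^3 - 99*sqrt(2)*g^2/2 + 37*g^2 - 126*g + 99*sqrt(2)*g/2 + 126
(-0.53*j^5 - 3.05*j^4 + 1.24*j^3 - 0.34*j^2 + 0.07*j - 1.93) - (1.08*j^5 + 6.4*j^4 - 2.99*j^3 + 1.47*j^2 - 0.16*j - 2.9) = -1.61*j^5 - 9.45*j^4 + 4.23*j^3 - 1.81*j^2 + 0.23*j + 0.97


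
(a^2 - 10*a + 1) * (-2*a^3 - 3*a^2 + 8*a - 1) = -2*a^5 + 17*a^4 + 36*a^3 - 84*a^2 + 18*a - 1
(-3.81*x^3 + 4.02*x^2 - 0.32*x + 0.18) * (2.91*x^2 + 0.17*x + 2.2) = -11.0871*x^5 + 11.0505*x^4 - 8.6298*x^3 + 9.3134*x^2 - 0.6734*x + 0.396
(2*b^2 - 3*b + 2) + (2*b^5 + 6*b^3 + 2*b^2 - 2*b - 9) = 2*b^5 + 6*b^3 + 4*b^2 - 5*b - 7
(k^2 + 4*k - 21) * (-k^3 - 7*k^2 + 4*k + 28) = -k^5 - 11*k^4 - 3*k^3 + 191*k^2 + 28*k - 588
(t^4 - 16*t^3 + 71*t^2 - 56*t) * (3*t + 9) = 3*t^5 - 39*t^4 + 69*t^3 + 471*t^2 - 504*t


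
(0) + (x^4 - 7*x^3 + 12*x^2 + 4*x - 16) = x^4 - 7*x^3 + 12*x^2 + 4*x - 16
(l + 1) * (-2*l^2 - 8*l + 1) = -2*l^3 - 10*l^2 - 7*l + 1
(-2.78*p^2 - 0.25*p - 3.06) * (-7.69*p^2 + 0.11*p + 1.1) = 21.3782*p^4 + 1.6167*p^3 + 20.4459*p^2 - 0.6116*p - 3.366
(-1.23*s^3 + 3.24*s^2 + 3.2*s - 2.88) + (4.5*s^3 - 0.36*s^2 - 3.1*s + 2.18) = 3.27*s^3 + 2.88*s^2 + 0.1*s - 0.7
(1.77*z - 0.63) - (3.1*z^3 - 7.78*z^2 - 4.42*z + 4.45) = -3.1*z^3 + 7.78*z^2 + 6.19*z - 5.08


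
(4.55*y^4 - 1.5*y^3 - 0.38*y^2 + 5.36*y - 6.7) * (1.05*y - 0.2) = 4.7775*y^5 - 2.485*y^4 - 0.099*y^3 + 5.704*y^2 - 8.107*y + 1.34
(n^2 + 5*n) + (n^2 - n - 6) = 2*n^2 + 4*n - 6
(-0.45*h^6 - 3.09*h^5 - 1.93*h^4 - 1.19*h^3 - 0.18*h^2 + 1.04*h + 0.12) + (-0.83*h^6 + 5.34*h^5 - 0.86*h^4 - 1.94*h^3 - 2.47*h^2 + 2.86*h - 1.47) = -1.28*h^6 + 2.25*h^5 - 2.79*h^4 - 3.13*h^3 - 2.65*h^2 + 3.9*h - 1.35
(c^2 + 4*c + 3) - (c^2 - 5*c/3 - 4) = 17*c/3 + 7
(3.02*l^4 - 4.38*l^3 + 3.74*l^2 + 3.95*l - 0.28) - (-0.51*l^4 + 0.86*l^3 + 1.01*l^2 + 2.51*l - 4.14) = 3.53*l^4 - 5.24*l^3 + 2.73*l^2 + 1.44*l + 3.86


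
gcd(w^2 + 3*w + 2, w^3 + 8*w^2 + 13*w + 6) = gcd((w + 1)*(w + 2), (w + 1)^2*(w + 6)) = w + 1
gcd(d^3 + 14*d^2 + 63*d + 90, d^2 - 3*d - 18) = d + 3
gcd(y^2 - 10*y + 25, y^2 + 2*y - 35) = y - 5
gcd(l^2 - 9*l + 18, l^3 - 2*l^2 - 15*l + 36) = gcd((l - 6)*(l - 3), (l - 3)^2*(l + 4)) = l - 3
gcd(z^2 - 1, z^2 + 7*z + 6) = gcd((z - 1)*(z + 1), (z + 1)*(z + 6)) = z + 1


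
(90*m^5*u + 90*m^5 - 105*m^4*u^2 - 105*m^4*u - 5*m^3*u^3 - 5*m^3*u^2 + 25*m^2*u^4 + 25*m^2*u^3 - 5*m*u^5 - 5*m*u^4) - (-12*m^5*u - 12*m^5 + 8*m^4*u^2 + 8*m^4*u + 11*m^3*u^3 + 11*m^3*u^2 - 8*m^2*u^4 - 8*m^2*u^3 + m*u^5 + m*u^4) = 102*m^5*u + 102*m^5 - 113*m^4*u^2 - 113*m^4*u - 16*m^3*u^3 - 16*m^3*u^2 + 33*m^2*u^4 + 33*m^2*u^3 - 6*m*u^5 - 6*m*u^4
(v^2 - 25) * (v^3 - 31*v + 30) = v^5 - 56*v^3 + 30*v^2 + 775*v - 750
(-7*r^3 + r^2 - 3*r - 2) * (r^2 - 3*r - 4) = -7*r^5 + 22*r^4 + 22*r^3 + 3*r^2 + 18*r + 8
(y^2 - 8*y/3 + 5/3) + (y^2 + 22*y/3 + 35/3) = 2*y^2 + 14*y/3 + 40/3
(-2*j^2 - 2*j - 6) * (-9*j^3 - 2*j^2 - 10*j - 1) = 18*j^5 + 22*j^4 + 78*j^3 + 34*j^2 + 62*j + 6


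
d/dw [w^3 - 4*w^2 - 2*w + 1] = 3*w^2 - 8*w - 2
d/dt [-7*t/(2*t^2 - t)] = 14/(2*t - 1)^2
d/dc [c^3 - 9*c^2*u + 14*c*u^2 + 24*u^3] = 3*c^2 - 18*c*u + 14*u^2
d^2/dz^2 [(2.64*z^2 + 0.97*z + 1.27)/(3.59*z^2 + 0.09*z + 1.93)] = (23.296946*z^3 - 11.543286*z^2 - 37.863012*z + 1.75217)/(46.268279*z^6 + 3.479787*z^5 + 74.709336*z^4 + 3.742227*z^3 + 40.164072*z^2 + 1.005723*z + 7.189057)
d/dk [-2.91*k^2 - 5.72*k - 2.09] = -5.82*k - 5.72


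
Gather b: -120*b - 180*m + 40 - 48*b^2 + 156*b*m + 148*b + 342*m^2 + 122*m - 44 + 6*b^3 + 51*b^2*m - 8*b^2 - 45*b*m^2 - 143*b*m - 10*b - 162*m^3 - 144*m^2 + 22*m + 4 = 6*b^3 + b^2*(51*m - 56) + b*(-45*m^2 + 13*m + 18) - 162*m^3 + 198*m^2 - 36*m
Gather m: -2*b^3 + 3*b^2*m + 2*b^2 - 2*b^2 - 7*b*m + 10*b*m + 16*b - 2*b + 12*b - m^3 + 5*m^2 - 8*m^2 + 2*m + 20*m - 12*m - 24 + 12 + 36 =-2*b^3 + 26*b - m^3 - 3*m^2 + m*(3*b^2 + 3*b + 10) + 24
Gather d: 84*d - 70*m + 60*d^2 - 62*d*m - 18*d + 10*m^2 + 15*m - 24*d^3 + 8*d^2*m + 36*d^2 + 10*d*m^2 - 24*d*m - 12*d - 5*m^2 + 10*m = -24*d^3 + d^2*(8*m + 96) + d*(10*m^2 - 86*m + 54) + 5*m^2 - 45*m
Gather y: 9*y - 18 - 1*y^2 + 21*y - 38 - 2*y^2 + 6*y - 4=-3*y^2 + 36*y - 60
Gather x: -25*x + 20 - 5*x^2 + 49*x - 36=-5*x^2 + 24*x - 16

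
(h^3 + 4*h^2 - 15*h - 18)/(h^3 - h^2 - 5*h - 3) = (h + 6)/(h + 1)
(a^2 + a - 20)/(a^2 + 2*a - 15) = (a - 4)/(a - 3)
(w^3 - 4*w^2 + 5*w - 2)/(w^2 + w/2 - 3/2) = 2*(w^2 - 3*w + 2)/(2*w + 3)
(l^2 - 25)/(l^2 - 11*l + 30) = (l + 5)/(l - 6)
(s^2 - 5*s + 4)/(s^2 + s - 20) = (s - 1)/(s + 5)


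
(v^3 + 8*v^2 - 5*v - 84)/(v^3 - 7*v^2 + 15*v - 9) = (v^2 + 11*v + 28)/(v^2 - 4*v + 3)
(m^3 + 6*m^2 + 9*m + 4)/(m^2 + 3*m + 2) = (m^2 + 5*m + 4)/(m + 2)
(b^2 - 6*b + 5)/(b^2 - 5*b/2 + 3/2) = 2*(b - 5)/(2*b - 3)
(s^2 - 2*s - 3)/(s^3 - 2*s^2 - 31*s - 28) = (s - 3)/(s^2 - 3*s - 28)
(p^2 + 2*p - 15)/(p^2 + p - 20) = (p - 3)/(p - 4)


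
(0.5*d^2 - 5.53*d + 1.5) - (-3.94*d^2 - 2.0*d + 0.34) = 4.44*d^2 - 3.53*d + 1.16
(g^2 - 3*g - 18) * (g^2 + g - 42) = g^4 - 2*g^3 - 63*g^2 + 108*g + 756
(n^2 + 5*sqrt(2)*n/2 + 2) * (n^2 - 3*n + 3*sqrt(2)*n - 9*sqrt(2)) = n^4 - 3*n^3 + 11*sqrt(2)*n^3/2 - 33*sqrt(2)*n^2/2 + 17*n^2 - 51*n + 6*sqrt(2)*n - 18*sqrt(2)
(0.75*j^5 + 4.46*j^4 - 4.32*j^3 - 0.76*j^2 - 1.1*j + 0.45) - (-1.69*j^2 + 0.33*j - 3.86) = 0.75*j^5 + 4.46*j^4 - 4.32*j^3 + 0.93*j^2 - 1.43*j + 4.31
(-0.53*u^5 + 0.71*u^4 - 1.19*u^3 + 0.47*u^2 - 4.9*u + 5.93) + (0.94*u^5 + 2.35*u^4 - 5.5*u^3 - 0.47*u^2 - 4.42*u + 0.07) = 0.41*u^5 + 3.06*u^4 - 6.69*u^3 - 9.32*u + 6.0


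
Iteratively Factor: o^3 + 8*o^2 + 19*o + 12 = (o + 1)*(o^2 + 7*o + 12) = (o + 1)*(o + 4)*(o + 3)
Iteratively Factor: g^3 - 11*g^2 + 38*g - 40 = (g - 5)*(g^2 - 6*g + 8) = (g - 5)*(g - 4)*(g - 2)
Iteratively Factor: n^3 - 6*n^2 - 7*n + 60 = (n - 5)*(n^2 - n - 12) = (n - 5)*(n - 4)*(n + 3)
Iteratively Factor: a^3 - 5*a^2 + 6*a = (a)*(a^2 - 5*a + 6) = a*(a - 3)*(a - 2)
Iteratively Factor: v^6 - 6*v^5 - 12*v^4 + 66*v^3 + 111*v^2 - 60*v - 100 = (v + 2)*(v^5 - 8*v^4 + 4*v^3 + 58*v^2 - 5*v - 50) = (v - 1)*(v + 2)*(v^4 - 7*v^3 - 3*v^2 + 55*v + 50) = (v - 5)*(v - 1)*(v + 2)*(v^3 - 2*v^2 - 13*v - 10) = (v - 5)^2*(v - 1)*(v + 2)*(v^2 + 3*v + 2) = (v - 5)^2*(v - 1)*(v + 1)*(v + 2)*(v + 2)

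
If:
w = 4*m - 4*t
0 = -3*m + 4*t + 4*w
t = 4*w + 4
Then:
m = 48/29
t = 52/29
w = -16/29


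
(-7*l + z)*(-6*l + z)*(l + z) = 42*l^3 + 29*l^2*z - 12*l*z^2 + z^3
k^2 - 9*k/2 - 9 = (k - 6)*(k + 3/2)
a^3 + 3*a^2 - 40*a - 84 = (a - 6)*(a + 2)*(a + 7)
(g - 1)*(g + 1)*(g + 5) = g^3 + 5*g^2 - g - 5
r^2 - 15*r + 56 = (r - 8)*(r - 7)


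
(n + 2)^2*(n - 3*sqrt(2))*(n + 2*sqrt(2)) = n^4 - sqrt(2)*n^3 + 4*n^3 - 8*n^2 - 4*sqrt(2)*n^2 - 48*n - 4*sqrt(2)*n - 48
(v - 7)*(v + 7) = v^2 - 49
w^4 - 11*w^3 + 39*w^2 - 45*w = w*(w - 5)*(w - 3)^2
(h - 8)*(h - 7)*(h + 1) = h^3 - 14*h^2 + 41*h + 56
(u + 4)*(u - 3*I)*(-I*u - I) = -I*u^3 - 3*u^2 - 5*I*u^2 - 15*u - 4*I*u - 12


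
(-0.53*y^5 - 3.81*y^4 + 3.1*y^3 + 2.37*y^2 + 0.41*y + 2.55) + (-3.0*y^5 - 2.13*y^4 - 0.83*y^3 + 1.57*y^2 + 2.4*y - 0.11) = -3.53*y^5 - 5.94*y^4 + 2.27*y^3 + 3.94*y^2 + 2.81*y + 2.44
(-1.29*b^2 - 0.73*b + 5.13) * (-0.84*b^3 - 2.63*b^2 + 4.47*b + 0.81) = 1.0836*b^5 + 4.0059*b^4 - 8.1556*b^3 - 17.7999*b^2 + 22.3398*b + 4.1553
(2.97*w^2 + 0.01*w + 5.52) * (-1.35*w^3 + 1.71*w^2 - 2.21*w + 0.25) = -4.0095*w^5 + 5.0652*w^4 - 13.9986*w^3 + 10.1596*w^2 - 12.1967*w + 1.38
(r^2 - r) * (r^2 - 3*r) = r^4 - 4*r^3 + 3*r^2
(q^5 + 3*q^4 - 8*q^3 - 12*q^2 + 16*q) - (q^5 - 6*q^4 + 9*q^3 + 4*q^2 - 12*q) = 9*q^4 - 17*q^3 - 16*q^2 + 28*q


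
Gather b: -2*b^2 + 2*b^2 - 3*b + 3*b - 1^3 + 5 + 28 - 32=0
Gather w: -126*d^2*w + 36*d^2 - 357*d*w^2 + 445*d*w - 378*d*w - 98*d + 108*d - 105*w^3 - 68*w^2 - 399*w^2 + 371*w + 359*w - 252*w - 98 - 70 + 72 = 36*d^2 + 10*d - 105*w^3 + w^2*(-357*d - 467) + w*(-126*d^2 + 67*d + 478) - 96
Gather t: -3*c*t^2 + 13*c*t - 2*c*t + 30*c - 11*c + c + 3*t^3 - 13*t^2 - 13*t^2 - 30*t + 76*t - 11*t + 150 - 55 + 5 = 20*c + 3*t^3 + t^2*(-3*c - 26) + t*(11*c + 35) + 100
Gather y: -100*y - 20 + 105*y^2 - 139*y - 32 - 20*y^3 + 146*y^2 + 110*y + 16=-20*y^3 + 251*y^2 - 129*y - 36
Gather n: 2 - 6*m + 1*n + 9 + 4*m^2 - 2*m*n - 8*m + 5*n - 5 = 4*m^2 - 14*m + n*(6 - 2*m) + 6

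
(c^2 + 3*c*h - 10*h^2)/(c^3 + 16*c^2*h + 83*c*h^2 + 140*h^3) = (c - 2*h)/(c^2 + 11*c*h + 28*h^2)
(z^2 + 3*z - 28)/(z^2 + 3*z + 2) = (z^2 + 3*z - 28)/(z^2 + 3*z + 2)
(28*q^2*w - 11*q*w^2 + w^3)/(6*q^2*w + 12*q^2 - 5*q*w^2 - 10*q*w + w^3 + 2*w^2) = w*(28*q^2 - 11*q*w + w^2)/(6*q^2*w + 12*q^2 - 5*q*w^2 - 10*q*w + w^3 + 2*w^2)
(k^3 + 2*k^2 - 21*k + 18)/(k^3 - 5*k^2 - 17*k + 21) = (k^2 + 3*k - 18)/(k^2 - 4*k - 21)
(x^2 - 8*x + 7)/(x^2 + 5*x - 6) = (x - 7)/(x + 6)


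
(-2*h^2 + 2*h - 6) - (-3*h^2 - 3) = h^2 + 2*h - 3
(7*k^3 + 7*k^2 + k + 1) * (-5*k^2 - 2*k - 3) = -35*k^5 - 49*k^4 - 40*k^3 - 28*k^2 - 5*k - 3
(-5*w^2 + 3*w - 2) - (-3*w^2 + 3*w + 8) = -2*w^2 - 10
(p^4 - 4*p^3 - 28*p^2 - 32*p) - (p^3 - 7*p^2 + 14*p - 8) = p^4 - 5*p^3 - 21*p^2 - 46*p + 8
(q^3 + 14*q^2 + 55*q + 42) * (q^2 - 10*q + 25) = q^5 + 4*q^4 - 60*q^3 - 158*q^2 + 955*q + 1050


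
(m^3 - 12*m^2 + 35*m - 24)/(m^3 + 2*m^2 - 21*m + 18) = (m - 8)/(m + 6)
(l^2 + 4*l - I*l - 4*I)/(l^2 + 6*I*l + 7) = (l + 4)/(l + 7*I)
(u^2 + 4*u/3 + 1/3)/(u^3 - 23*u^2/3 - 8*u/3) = (u + 1)/(u*(u - 8))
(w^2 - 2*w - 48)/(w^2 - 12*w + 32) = (w + 6)/(w - 4)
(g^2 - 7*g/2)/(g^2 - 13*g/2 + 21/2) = g/(g - 3)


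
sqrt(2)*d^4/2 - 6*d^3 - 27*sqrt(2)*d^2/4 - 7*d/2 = d*(d - 7*sqrt(2))*(d + sqrt(2)/2)*(sqrt(2)*d/2 + 1/2)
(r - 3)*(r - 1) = r^2 - 4*r + 3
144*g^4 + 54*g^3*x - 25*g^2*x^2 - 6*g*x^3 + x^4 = (-8*g + x)*(-3*g + x)*(2*g + x)*(3*g + x)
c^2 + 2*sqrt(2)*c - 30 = (c - 3*sqrt(2))*(c + 5*sqrt(2))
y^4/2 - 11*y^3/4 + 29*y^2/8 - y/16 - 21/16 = (y/2 + 1/4)*(y - 7/2)*(y - 3/2)*(y - 1)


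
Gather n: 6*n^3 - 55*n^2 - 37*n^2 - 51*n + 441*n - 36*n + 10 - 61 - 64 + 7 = 6*n^3 - 92*n^2 + 354*n - 108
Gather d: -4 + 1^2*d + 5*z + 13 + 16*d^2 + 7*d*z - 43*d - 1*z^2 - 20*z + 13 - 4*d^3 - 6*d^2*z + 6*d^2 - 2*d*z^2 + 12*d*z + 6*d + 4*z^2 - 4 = -4*d^3 + d^2*(22 - 6*z) + d*(-2*z^2 + 19*z - 36) + 3*z^2 - 15*z + 18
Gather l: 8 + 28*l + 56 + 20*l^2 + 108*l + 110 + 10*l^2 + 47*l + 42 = 30*l^2 + 183*l + 216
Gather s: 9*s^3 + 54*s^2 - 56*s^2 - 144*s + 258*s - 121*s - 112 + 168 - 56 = 9*s^3 - 2*s^2 - 7*s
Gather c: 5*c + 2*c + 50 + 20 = 7*c + 70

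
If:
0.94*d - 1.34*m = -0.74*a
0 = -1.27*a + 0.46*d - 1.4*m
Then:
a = -0.456003128666406*m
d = 1.78451310129057*m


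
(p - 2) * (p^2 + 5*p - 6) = p^3 + 3*p^2 - 16*p + 12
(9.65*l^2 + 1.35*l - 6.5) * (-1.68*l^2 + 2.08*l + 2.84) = -16.212*l^4 + 17.804*l^3 + 41.134*l^2 - 9.686*l - 18.46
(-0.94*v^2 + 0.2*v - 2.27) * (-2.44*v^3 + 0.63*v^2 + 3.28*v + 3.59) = 2.2936*v^5 - 1.0802*v^4 + 2.5816*v^3 - 4.1487*v^2 - 6.7276*v - 8.1493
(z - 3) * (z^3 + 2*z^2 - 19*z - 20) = z^4 - z^3 - 25*z^2 + 37*z + 60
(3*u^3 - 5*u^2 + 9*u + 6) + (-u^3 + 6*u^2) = 2*u^3 + u^2 + 9*u + 6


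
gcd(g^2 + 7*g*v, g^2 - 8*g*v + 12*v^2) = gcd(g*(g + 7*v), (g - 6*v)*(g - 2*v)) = 1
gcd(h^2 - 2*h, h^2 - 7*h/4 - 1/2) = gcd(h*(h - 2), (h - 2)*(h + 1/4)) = h - 2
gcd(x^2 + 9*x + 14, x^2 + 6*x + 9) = 1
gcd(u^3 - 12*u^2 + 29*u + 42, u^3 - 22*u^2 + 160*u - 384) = u - 6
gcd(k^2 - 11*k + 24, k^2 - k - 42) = 1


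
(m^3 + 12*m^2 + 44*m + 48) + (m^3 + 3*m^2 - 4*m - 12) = 2*m^3 + 15*m^2 + 40*m + 36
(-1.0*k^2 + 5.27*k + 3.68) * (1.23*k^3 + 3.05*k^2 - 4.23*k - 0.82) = -1.23*k^5 + 3.4321*k^4 + 24.8299*k^3 - 10.2481*k^2 - 19.8878*k - 3.0176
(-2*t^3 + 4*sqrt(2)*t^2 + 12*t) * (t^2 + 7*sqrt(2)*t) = -2*t^5 - 10*sqrt(2)*t^4 + 68*t^3 + 84*sqrt(2)*t^2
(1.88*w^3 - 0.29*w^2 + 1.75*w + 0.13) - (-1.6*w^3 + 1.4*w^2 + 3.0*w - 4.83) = 3.48*w^3 - 1.69*w^2 - 1.25*w + 4.96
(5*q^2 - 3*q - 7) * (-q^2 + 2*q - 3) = -5*q^4 + 13*q^3 - 14*q^2 - 5*q + 21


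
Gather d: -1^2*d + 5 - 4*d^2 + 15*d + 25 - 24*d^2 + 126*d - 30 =-28*d^2 + 140*d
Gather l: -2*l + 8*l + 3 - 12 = 6*l - 9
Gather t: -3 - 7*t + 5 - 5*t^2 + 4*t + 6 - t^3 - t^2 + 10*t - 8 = -t^3 - 6*t^2 + 7*t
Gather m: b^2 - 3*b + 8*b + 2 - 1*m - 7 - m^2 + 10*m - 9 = b^2 + 5*b - m^2 + 9*m - 14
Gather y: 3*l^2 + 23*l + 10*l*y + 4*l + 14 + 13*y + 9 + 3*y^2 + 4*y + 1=3*l^2 + 27*l + 3*y^2 + y*(10*l + 17) + 24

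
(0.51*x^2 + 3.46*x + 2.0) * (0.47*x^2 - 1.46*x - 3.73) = 0.2397*x^4 + 0.8816*x^3 - 6.0139*x^2 - 15.8258*x - 7.46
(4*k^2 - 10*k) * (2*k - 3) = 8*k^3 - 32*k^2 + 30*k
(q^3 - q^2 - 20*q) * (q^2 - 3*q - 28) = q^5 - 4*q^4 - 45*q^3 + 88*q^2 + 560*q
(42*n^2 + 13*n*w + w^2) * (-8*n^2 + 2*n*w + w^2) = -336*n^4 - 20*n^3*w + 60*n^2*w^2 + 15*n*w^3 + w^4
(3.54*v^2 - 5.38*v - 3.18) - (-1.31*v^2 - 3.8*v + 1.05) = 4.85*v^2 - 1.58*v - 4.23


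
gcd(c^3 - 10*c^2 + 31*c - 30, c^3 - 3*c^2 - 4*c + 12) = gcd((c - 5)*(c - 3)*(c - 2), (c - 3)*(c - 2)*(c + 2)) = c^2 - 5*c + 6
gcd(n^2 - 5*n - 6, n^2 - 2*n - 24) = n - 6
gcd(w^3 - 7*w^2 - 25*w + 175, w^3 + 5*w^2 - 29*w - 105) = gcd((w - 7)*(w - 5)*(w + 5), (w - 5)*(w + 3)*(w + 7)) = w - 5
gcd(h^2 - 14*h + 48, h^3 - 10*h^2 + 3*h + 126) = h - 6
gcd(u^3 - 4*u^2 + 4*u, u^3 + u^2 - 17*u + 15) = 1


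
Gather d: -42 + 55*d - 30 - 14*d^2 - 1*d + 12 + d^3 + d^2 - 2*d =d^3 - 13*d^2 + 52*d - 60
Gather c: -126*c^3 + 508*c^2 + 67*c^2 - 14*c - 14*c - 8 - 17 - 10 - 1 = -126*c^3 + 575*c^2 - 28*c - 36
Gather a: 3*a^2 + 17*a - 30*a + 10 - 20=3*a^2 - 13*a - 10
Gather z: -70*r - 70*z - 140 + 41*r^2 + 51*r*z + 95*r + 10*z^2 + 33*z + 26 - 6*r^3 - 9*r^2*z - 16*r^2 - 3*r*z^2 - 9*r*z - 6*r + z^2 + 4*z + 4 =-6*r^3 + 25*r^2 + 19*r + z^2*(11 - 3*r) + z*(-9*r^2 + 42*r - 33) - 110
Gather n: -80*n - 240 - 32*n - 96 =-112*n - 336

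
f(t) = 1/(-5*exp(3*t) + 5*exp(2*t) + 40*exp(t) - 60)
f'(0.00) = -0.09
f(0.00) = -0.05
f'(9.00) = 0.00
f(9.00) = 0.00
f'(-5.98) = -0.00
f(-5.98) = -0.02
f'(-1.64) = -0.00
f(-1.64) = -0.02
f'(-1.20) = -0.01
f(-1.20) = -0.02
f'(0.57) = -11.63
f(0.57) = -0.78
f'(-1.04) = -0.01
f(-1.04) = -0.02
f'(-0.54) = -0.02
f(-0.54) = -0.03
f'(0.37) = -0.72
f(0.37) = -0.15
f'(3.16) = 0.00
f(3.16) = -0.00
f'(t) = (15*exp(3*t) - 10*exp(2*t) - 40*exp(t))/(-5*exp(3*t) + 5*exp(2*t) + 40*exp(t) - 60)^2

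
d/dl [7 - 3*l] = -3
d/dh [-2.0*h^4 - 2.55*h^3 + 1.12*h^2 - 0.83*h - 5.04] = -8.0*h^3 - 7.65*h^2 + 2.24*h - 0.83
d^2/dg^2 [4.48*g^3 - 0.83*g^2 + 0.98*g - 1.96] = 26.88*g - 1.66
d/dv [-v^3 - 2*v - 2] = -3*v^2 - 2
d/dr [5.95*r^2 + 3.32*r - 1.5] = 11.9*r + 3.32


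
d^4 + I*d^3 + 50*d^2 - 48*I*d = d*(d - 6*I)*(d - I)*(d + 8*I)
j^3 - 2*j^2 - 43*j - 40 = (j - 8)*(j + 1)*(j + 5)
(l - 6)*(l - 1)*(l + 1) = l^3 - 6*l^2 - l + 6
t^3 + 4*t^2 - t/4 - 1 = (t - 1/2)*(t + 1/2)*(t + 4)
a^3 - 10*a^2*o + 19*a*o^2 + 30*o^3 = (a - 6*o)*(a - 5*o)*(a + o)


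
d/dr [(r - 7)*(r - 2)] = 2*r - 9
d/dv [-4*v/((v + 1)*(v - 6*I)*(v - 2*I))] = (8*v^3 + v^2*(4 - 32*I) + 48)/(v^6 + v^5*(2 - 16*I) + v^4*(-87 - 32*I) + v^3*(-176 + 176*I) + v^2*(56 + 384*I) + v*(288 + 192*I) + 144)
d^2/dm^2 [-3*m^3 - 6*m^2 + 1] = -18*m - 12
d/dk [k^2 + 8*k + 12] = 2*k + 8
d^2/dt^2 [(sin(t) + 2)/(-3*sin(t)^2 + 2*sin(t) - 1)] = (9*sin(t)^5 + 78*sin(t)^4 - 72*sin(t)^3 - 122*sin(t)^2 + 95*sin(t) - 8)/(3*sin(t)^2 - 2*sin(t) + 1)^3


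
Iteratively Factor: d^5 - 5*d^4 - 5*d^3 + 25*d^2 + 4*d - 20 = (d - 5)*(d^4 - 5*d^2 + 4) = (d - 5)*(d - 1)*(d^3 + d^2 - 4*d - 4) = (d - 5)*(d - 2)*(d - 1)*(d^2 + 3*d + 2) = (d - 5)*(d - 2)*(d - 1)*(d + 1)*(d + 2)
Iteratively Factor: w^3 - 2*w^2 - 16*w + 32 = (w - 2)*(w^2 - 16) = (w - 2)*(w + 4)*(w - 4)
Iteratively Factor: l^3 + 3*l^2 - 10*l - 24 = (l + 4)*(l^2 - l - 6) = (l - 3)*(l + 4)*(l + 2)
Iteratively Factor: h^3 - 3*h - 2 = (h + 1)*(h^2 - h - 2) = (h - 2)*(h + 1)*(h + 1)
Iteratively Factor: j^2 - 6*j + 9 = (j - 3)*(j - 3)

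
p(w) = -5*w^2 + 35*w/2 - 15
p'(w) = 35/2 - 10*w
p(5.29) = -62.35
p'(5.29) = -35.40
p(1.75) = 0.31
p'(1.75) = 0.00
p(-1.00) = -37.50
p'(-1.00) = 27.50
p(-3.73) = -149.84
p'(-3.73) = 54.80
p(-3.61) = -143.34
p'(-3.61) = 53.60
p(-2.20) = -77.70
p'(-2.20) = 39.50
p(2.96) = -7.01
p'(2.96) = -12.10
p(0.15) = -12.49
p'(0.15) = 16.00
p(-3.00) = -112.50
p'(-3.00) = 47.50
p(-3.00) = -112.50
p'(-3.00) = 47.50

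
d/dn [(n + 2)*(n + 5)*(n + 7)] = 3*n^2 + 28*n + 59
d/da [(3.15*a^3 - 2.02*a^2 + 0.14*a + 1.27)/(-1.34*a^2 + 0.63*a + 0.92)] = (-4.221*a^4 + 3.969*a^3 + 7.609*a^2 - 0.3132*a - 0.6713)/(1.7956*a^4 - 1.6884*a^3 - 2.0687*a^2 + 1.1592*a + 0.8464)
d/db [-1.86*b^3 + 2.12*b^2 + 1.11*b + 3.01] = -5.58*b^2 + 4.24*b + 1.11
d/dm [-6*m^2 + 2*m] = 2 - 12*m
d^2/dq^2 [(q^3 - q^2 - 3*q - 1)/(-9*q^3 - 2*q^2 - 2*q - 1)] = 6*(33*q^6 + 261*q^5 + 216*q^4 + 11*q^3 - 36*q^2 - 12*q - 1)/(729*q^9 + 486*q^8 + 594*q^7 + 467*q^6 + 240*q^5 + 144*q^4 + 59*q^3 + 18*q^2 + 6*q + 1)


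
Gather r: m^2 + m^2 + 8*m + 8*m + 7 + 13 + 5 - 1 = 2*m^2 + 16*m + 24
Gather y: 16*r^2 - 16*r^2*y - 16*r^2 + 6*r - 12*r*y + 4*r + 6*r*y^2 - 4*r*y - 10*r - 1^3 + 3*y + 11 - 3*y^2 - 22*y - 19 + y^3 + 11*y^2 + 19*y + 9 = y^3 + y^2*(6*r + 8) + y*(-16*r^2 - 16*r)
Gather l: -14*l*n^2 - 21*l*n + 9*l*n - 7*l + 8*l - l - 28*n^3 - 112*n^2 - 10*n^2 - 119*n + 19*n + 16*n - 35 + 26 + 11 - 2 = l*(-14*n^2 - 12*n) - 28*n^3 - 122*n^2 - 84*n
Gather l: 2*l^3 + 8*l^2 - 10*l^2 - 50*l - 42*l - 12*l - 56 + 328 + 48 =2*l^3 - 2*l^2 - 104*l + 320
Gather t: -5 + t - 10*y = t - 10*y - 5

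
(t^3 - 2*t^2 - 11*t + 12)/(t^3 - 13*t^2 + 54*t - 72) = (t^2 + 2*t - 3)/(t^2 - 9*t + 18)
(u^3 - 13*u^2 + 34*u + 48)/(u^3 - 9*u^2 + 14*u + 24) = (u - 8)/(u - 4)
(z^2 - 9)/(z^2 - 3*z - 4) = (9 - z^2)/(-z^2 + 3*z + 4)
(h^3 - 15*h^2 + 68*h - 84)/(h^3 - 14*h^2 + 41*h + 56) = (h^2 - 8*h + 12)/(h^2 - 7*h - 8)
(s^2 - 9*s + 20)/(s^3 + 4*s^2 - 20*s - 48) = (s - 5)/(s^2 + 8*s + 12)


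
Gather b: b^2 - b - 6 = b^2 - b - 6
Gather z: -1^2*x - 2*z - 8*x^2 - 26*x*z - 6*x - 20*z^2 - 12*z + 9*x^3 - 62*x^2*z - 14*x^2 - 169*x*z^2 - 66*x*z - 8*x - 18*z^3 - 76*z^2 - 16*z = 9*x^3 - 22*x^2 - 15*x - 18*z^3 + z^2*(-169*x - 96) + z*(-62*x^2 - 92*x - 30)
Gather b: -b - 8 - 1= -b - 9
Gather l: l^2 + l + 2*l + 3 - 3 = l^2 + 3*l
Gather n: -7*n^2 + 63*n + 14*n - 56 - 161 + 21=-7*n^2 + 77*n - 196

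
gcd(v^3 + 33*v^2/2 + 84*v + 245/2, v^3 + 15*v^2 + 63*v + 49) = v^2 + 14*v + 49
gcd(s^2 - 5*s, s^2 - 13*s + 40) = s - 5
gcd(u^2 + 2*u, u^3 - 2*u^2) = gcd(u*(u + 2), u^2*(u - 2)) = u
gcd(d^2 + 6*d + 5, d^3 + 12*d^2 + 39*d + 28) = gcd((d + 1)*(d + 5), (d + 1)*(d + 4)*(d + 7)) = d + 1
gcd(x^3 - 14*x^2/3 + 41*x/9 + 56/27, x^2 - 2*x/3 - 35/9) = x - 7/3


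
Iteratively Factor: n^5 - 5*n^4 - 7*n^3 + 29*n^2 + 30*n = (n + 2)*(n^4 - 7*n^3 + 7*n^2 + 15*n) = (n + 1)*(n + 2)*(n^3 - 8*n^2 + 15*n) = (n - 5)*(n + 1)*(n + 2)*(n^2 - 3*n) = n*(n - 5)*(n + 1)*(n + 2)*(n - 3)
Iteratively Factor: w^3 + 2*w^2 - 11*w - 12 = (w - 3)*(w^2 + 5*w + 4) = (w - 3)*(w + 4)*(w + 1)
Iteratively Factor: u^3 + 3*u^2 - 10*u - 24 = (u + 4)*(u^2 - u - 6) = (u + 2)*(u + 4)*(u - 3)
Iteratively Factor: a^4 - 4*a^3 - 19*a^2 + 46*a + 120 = (a + 3)*(a^3 - 7*a^2 + 2*a + 40) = (a + 2)*(a + 3)*(a^2 - 9*a + 20) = (a - 4)*(a + 2)*(a + 3)*(a - 5)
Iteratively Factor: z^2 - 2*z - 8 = (z - 4)*(z + 2)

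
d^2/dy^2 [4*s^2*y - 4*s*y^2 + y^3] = -8*s + 6*y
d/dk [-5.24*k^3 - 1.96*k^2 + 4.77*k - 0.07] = -15.72*k^2 - 3.92*k + 4.77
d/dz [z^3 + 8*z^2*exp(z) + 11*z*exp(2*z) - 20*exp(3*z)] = 8*z^2*exp(z) + 3*z^2 + 22*z*exp(2*z) + 16*z*exp(z) - 60*exp(3*z) + 11*exp(2*z)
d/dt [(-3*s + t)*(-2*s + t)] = -5*s + 2*t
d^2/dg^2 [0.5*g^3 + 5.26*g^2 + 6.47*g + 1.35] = 3.0*g + 10.52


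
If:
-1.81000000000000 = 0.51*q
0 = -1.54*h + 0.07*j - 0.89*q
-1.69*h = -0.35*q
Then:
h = -0.74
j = -61.29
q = -3.55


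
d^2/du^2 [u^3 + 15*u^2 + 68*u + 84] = 6*u + 30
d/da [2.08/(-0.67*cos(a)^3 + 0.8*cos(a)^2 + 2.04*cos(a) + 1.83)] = (-4.1808*cos(a)^2 + 3.328*cos(a) + 4.2432)*sin(a)/(-0.67*cos(a)^3 + 0.8*cos(a)^2 + 2.04*cos(a) + 1.83)^2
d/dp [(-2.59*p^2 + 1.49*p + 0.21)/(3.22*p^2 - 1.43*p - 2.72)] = (-1.0941*p^2 + 12.7372*p - 3.7525)/(10.3684*p^4 - 9.2092*p^3 - 15.4719*p^2 + 7.7792*p + 7.3984)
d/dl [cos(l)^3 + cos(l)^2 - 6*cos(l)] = (-3*cos(l)^2 - 2*cos(l) + 6)*sin(l)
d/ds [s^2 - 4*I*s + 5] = 2*s - 4*I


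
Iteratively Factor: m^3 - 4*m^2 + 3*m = (m - 3)*(m^2 - m) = (m - 3)*(m - 1)*(m)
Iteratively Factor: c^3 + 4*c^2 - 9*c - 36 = (c + 3)*(c^2 + c - 12) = (c - 3)*(c + 3)*(c + 4)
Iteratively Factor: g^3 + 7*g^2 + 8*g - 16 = (g + 4)*(g^2 + 3*g - 4) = (g + 4)^2*(g - 1)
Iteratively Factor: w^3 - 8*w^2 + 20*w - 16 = (w - 2)*(w^2 - 6*w + 8) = (w - 4)*(w - 2)*(w - 2)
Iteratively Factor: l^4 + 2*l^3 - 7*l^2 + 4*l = (l - 1)*(l^3 + 3*l^2 - 4*l) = (l - 1)^2*(l^2 + 4*l) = l*(l - 1)^2*(l + 4)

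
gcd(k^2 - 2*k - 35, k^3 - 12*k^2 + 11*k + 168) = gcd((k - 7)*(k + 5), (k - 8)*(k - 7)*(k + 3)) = k - 7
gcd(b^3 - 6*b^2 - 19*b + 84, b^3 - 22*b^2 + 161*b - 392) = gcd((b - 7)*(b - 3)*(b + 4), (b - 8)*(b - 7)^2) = b - 7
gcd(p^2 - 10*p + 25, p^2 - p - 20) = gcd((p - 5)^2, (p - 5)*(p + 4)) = p - 5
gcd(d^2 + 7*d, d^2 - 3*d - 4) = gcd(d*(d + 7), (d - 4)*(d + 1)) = 1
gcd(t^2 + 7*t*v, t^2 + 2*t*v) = t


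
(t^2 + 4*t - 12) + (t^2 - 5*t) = 2*t^2 - t - 12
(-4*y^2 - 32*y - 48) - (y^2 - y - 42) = -5*y^2 - 31*y - 6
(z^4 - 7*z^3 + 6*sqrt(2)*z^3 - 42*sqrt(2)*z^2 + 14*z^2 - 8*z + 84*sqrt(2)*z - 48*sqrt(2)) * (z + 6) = z^5 - z^4 + 6*sqrt(2)*z^4 - 28*z^3 - 6*sqrt(2)*z^3 - 168*sqrt(2)*z^2 + 76*z^2 - 48*z + 456*sqrt(2)*z - 288*sqrt(2)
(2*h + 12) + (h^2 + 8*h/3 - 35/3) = h^2 + 14*h/3 + 1/3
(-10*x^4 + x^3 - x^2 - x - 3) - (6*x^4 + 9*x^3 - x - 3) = -16*x^4 - 8*x^3 - x^2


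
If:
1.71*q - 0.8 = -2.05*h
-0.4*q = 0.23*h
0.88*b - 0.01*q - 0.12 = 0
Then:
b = 0.13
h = 0.75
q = -0.43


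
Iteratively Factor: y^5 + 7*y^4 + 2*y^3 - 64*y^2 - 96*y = (y + 4)*(y^4 + 3*y^3 - 10*y^2 - 24*y) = (y + 2)*(y + 4)*(y^3 + y^2 - 12*y) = (y - 3)*(y + 2)*(y + 4)*(y^2 + 4*y) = y*(y - 3)*(y + 2)*(y + 4)*(y + 4)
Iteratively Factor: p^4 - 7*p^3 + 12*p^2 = (p)*(p^3 - 7*p^2 + 12*p) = p*(p - 4)*(p^2 - 3*p) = p*(p - 4)*(p - 3)*(p)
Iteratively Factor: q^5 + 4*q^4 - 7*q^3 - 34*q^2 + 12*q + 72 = (q - 2)*(q^4 + 6*q^3 + 5*q^2 - 24*q - 36) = (q - 2)*(q + 3)*(q^3 + 3*q^2 - 4*q - 12) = (q - 2)*(q + 2)*(q + 3)*(q^2 + q - 6) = (q - 2)^2*(q + 2)*(q + 3)*(q + 3)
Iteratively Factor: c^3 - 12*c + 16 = (c + 4)*(c^2 - 4*c + 4) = (c - 2)*(c + 4)*(c - 2)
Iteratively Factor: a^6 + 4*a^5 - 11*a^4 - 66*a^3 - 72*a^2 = (a - 4)*(a^5 + 8*a^4 + 21*a^3 + 18*a^2) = (a - 4)*(a + 2)*(a^4 + 6*a^3 + 9*a^2) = (a - 4)*(a + 2)*(a + 3)*(a^3 + 3*a^2) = a*(a - 4)*(a + 2)*(a + 3)*(a^2 + 3*a) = a^2*(a - 4)*(a + 2)*(a + 3)*(a + 3)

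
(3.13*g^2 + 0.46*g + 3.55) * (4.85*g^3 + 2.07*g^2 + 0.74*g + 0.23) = 15.1805*g^5 + 8.7101*g^4 + 20.4859*g^3 + 8.4088*g^2 + 2.7328*g + 0.8165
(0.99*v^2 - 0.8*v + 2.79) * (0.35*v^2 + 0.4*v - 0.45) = 0.3465*v^4 + 0.116*v^3 + 0.211*v^2 + 1.476*v - 1.2555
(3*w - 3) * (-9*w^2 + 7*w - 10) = -27*w^3 + 48*w^2 - 51*w + 30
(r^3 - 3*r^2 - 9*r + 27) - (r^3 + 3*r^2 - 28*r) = -6*r^2 + 19*r + 27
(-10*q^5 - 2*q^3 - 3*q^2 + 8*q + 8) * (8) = -80*q^5 - 16*q^3 - 24*q^2 + 64*q + 64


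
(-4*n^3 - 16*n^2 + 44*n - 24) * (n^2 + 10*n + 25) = -4*n^5 - 56*n^4 - 216*n^3 + 16*n^2 + 860*n - 600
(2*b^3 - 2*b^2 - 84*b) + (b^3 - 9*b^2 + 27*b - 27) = 3*b^3 - 11*b^2 - 57*b - 27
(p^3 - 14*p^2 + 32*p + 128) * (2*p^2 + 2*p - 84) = 2*p^5 - 26*p^4 - 48*p^3 + 1496*p^2 - 2432*p - 10752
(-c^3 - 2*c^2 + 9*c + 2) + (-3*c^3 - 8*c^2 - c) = -4*c^3 - 10*c^2 + 8*c + 2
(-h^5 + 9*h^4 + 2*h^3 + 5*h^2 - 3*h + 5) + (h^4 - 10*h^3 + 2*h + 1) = -h^5 + 10*h^4 - 8*h^3 + 5*h^2 - h + 6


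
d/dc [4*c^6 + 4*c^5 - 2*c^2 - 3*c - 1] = 24*c^5 + 20*c^4 - 4*c - 3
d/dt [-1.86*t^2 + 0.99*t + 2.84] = 0.99 - 3.72*t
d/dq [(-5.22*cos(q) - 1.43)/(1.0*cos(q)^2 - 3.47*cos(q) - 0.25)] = (-5.22*cos(q)^2 - 2.86*cos(q) + 3.6571)*sin(q)/(1.0*cos(q)^4 - 6.94*cos(q)^3 + 11.5409*cos(q)^2 + 1.735*cos(q) + 0.0625)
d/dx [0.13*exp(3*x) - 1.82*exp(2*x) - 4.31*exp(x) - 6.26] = (0.39*exp(2*x) - 3.64*exp(x) - 4.31)*exp(x)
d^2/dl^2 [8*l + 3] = 0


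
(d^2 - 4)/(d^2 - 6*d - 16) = (d - 2)/(d - 8)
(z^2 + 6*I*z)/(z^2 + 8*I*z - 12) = z/(z + 2*I)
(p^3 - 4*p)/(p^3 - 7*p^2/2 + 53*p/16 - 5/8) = 16*p*(p + 2)/(16*p^2 - 24*p + 5)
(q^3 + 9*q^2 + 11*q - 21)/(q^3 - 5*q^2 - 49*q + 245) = (q^2 + 2*q - 3)/(q^2 - 12*q + 35)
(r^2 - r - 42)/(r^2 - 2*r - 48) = (r - 7)/(r - 8)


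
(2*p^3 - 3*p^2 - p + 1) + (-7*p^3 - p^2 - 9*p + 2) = -5*p^3 - 4*p^2 - 10*p + 3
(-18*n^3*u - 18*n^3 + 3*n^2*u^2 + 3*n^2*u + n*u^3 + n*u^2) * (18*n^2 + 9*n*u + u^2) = -324*n^5*u - 324*n^5 - 108*n^4*u^2 - 108*n^4*u + 27*n^3*u^3 + 27*n^3*u^2 + 12*n^2*u^4 + 12*n^2*u^3 + n*u^5 + n*u^4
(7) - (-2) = 9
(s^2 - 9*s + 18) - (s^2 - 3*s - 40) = 58 - 6*s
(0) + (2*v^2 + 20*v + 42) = 2*v^2 + 20*v + 42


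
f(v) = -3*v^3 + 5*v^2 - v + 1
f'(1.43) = -5.10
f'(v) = -9*v^2 + 10*v - 1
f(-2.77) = 105.90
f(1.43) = 1.02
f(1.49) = 0.69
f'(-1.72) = -44.83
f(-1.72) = 32.78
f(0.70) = 1.72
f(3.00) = -38.00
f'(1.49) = -6.08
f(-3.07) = 138.00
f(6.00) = -473.00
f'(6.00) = -265.00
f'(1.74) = -10.85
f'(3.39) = -70.53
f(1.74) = -1.41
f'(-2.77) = -97.76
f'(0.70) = 1.59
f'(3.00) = -52.00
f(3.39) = -61.80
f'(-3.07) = -116.52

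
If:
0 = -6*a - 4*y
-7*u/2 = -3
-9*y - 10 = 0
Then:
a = 20/27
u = 6/7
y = -10/9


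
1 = 1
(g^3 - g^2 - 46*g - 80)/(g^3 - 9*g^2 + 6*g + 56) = (g^2 - 3*g - 40)/(g^2 - 11*g + 28)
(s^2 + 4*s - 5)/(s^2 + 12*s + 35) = (s - 1)/(s + 7)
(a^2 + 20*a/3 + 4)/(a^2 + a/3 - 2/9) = 3*(a + 6)/(3*a - 1)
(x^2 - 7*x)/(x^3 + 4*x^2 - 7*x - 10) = x*(x - 7)/(x^3 + 4*x^2 - 7*x - 10)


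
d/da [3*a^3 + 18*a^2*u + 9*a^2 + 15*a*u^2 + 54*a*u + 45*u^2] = 9*a^2 + 36*a*u + 18*a + 15*u^2 + 54*u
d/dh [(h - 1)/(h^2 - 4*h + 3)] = -1/(h^2 - 6*h + 9)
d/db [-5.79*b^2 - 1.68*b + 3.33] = -11.58*b - 1.68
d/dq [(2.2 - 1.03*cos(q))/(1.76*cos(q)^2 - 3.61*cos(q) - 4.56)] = (-1.8128*cos(q)^2 + 7.744*cos(q) - 12.6388)*sin(q)/(3.0976*cos(q)^4 - 12.7072*cos(q)^3 - 3.0191*cos(q)^2 + 32.9232*cos(q) + 20.7936)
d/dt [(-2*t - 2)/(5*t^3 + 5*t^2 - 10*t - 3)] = 2*(10*t^3 + 20*t^2 + 10*t - 7)/(25*t^6 + 50*t^5 - 75*t^4 - 130*t^3 + 70*t^2 + 60*t + 9)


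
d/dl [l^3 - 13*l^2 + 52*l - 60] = 3*l^2 - 26*l + 52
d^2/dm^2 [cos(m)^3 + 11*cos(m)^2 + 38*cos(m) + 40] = -155*cos(m)/4 - 22*cos(2*m) - 9*cos(3*m)/4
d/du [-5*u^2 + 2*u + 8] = 2 - 10*u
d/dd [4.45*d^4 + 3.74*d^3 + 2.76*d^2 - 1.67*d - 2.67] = 17.8*d^3 + 11.22*d^2 + 5.52*d - 1.67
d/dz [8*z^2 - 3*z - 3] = 16*z - 3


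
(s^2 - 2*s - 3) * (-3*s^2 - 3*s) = -3*s^4 + 3*s^3 + 15*s^2 + 9*s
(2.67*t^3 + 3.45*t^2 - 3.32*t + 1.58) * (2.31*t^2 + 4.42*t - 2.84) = 6.1677*t^5 + 19.7709*t^4 - 0.00299999999999923*t^3 - 20.8226*t^2 + 16.4124*t - 4.4872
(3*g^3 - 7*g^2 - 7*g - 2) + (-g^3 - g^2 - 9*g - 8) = 2*g^3 - 8*g^2 - 16*g - 10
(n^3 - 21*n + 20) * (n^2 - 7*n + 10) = n^5 - 7*n^4 - 11*n^3 + 167*n^2 - 350*n + 200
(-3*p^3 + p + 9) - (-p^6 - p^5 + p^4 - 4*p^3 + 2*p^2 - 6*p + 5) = p^6 + p^5 - p^4 + p^3 - 2*p^2 + 7*p + 4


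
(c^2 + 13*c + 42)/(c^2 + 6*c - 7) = (c + 6)/(c - 1)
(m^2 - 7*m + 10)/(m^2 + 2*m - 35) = (m - 2)/(m + 7)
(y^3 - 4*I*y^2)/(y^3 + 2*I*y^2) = (y - 4*I)/(y + 2*I)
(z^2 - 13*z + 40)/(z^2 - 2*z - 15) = (z - 8)/(z + 3)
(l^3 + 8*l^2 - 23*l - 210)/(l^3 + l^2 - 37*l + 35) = (l + 6)/(l - 1)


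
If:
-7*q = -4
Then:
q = 4/7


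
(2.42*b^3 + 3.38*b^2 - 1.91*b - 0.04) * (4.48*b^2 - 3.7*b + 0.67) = 10.8416*b^5 + 6.1884*b^4 - 19.4414*b^3 + 9.1524*b^2 - 1.1317*b - 0.0268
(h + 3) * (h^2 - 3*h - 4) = h^3 - 13*h - 12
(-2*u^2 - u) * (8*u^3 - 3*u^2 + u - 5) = -16*u^5 - 2*u^4 + u^3 + 9*u^2 + 5*u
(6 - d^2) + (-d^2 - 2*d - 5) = -2*d^2 - 2*d + 1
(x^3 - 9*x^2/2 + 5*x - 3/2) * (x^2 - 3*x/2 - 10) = x^5 - 6*x^4 + 7*x^3/4 + 36*x^2 - 191*x/4 + 15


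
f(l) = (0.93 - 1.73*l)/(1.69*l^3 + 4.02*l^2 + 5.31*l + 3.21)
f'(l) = (0.93 - 1.73*l)*(-5.07*l^2 - 8.04*l - 5.31)/(1.69*l^3 + 4.02*l^2 + 5.31*l + 3.21)^2 - 1.73/(1.69*l^3 + 4.02*l^2 + 5.31*l + 3.21) = (5.8474*l^3 + 2.2395*l^2 - 7.4772*l - 10.4916)/(2.8561*l^6 + 13.5876*l^5 + 34.1082*l^4 + 53.5422*l^3 + 54.0045*l^2 + 34.0902*l + 10.3041)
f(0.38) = 0.05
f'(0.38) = -0.36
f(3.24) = -0.04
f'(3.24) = 0.01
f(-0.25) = 0.65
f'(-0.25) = -1.93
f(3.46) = -0.04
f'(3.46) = 0.01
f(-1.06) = 32.34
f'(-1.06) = -960.46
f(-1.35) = -4.13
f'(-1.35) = -17.15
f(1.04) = -0.06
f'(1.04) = -0.04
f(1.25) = -0.06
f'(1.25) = -0.01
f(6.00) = -0.02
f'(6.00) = 0.00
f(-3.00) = -0.28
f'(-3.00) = -0.26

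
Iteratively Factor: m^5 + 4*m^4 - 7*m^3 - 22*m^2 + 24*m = (m - 1)*(m^4 + 5*m^3 - 2*m^2 - 24*m) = (m - 1)*(m + 3)*(m^3 + 2*m^2 - 8*m) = (m - 2)*(m - 1)*(m + 3)*(m^2 + 4*m) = m*(m - 2)*(m - 1)*(m + 3)*(m + 4)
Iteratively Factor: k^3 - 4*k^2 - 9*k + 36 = (k - 3)*(k^2 - k - 12) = (k - 3)*(k + 3)*(k - 4)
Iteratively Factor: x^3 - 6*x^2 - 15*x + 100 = (x + 4)*(x^2 - 10*x + 25) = (x - 5)*(x + 4)*(x - 5)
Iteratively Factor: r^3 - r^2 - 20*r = (r + 4)*(r^2 - 5*r) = (r - 5)*(r + 4)*(r)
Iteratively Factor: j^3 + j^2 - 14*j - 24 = (j + 2)*(j^2 - j - 12) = (j - 4)*(j + 2)*(j + 3)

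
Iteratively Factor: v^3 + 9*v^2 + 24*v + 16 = (v + 1)*(v^2 + 8*v + 16) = (v + 1)*(v + 4)*(v + 4)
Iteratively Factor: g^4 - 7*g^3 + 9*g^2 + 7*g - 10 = (g - 5)*(g^3 - 2*g^2 - g + 2) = (g - 5)*(g - 1)*(g^2 - g - 2) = (g - 5)*(g - 1)*(g + 1)*(g - 2)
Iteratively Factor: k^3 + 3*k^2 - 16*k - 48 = (k + 3)*(k^2 - 16) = (k - 4)*(k + 3)*(k + 4)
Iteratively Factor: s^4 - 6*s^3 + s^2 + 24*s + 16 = (s + 1)*(s^3 - 7*s^2 + 8*s + 16) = (s - 4)*(s + 1)*(s^2 - 3*s - 4) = (s - 4)*(s + 1)^2*(s - 4)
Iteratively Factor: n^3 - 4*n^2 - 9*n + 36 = (n - 3)*(n^2 - n - 12) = (n - 4)*(n - 3)*(n + 3)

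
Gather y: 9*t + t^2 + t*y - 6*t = t^2 + t*y + 3*t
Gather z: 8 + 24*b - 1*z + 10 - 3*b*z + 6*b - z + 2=30*b + z*(-3*b - 2) + 20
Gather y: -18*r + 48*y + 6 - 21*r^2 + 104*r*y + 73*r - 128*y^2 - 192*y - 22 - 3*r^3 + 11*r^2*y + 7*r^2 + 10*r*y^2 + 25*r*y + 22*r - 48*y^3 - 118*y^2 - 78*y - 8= -3*r^3 - 14*r^2 + 77*r - 48*y^3 + y^2*(10*r - 246) + y*(11*r^2 + 129*r - 222) - 24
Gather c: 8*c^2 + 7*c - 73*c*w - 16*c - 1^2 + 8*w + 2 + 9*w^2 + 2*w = 8*c^2 + c*(-73*w - 9) + 9*w^2 + 10*w + 1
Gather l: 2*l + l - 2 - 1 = 3*l - 3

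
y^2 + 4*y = y*(y + 4)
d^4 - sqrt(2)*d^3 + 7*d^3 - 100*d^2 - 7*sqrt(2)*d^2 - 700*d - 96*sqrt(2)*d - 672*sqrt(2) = (d + 7)*(d - 8*sqrt(2))*(d + sqrt(2))*(d + 6*sqrt(2))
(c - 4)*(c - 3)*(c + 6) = c^3 - c^2 - 30*c + 72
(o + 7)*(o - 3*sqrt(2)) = o^2 - 3*sqrt(2)*o + 7*o - 21*sqrt(2)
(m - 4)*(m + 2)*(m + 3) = m^3 + m^2 - 14*m - 24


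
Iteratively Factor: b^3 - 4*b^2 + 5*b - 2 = (b - 2)*(b^2 - 2*b + 1) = (b - 2)*(b - 1)*(b - 1)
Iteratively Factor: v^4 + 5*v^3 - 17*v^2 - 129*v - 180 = (v - 5)*(v^3 + 10*v^2 + 33*v + 36) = (v - 5)*(v + 3)*(v^2 + 7*v + 12) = (v - 5)*(v + 3)*(v + 4)*(v + 3)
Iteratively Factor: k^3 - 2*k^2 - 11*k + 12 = (k - 4)*(k^2 + 2*k - 3) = (k - 4)*(k + 3)*(k - 1)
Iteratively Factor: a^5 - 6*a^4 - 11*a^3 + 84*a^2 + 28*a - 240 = (a - 4)*(a^4 - 2*a^3 - 19*a^2 + 8*a + 60) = (a - 4)*(a + 2)*(a^3 - 4*a^2 - 11*a + 30) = (a - 4)*(a - 2)*(a + 2)*(a^2 - 2*a - 15) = (a - 5)*(a - 4)*(a - 2)*(a + 2)*(a + 3)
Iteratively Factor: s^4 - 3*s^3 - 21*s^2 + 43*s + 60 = (s - 3)*(s^3 - 21*s - 20) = (s - 3)*(s + 4)*(s^2 - 4*s - 5) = (s - 3)*(s + 1)*(s + 4)*(s - 5)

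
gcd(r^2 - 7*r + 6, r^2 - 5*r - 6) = r - 6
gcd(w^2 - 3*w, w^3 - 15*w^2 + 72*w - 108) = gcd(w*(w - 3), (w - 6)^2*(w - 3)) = w - 3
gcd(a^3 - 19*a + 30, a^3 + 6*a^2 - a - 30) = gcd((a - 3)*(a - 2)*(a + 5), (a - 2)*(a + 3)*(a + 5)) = a^2 + 3*a - 10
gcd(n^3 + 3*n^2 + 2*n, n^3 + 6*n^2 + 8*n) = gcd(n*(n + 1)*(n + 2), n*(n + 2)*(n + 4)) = n^2 + 2*n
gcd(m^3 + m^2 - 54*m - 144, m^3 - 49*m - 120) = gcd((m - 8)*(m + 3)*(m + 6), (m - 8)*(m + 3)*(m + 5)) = m^2 - 5*m - 24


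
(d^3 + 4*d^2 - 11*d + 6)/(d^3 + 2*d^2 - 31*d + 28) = (d^2 + 5*d - 6)/(d^2 + 3*d - 28)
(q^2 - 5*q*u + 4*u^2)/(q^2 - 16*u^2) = (q - u)/(q + 4*u)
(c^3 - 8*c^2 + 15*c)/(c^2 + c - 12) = c*(c - 5)/(c + 4)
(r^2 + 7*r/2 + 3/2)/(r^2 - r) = (2*r^2 + 7*r + 3)/(2*r*(r - 1))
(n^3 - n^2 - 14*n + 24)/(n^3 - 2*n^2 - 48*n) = (-n^3 + n^2 + 14*n - 24)/(n*(-n^2 + 2*n + 48))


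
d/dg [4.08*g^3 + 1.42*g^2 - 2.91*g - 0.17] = 12.24*g^2 + 2.84*g - 2.91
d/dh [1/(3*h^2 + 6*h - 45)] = 2*(-h - 1)/(3*(h^2 + 2*h - 15)^2)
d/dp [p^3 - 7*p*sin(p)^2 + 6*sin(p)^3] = 3*p^2 - 7*p*sin(2*p) + 18*sin(p)^2*cos(p) - 7*sin(p)^2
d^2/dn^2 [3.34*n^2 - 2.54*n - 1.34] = 6.68000000000000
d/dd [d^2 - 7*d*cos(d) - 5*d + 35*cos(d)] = 7*d*sin(d) + 2*d - 35*sin(d) - 7*cos(d) - 5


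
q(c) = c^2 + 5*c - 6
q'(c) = 2*c + 5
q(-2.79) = -12.17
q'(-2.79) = -0.58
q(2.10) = 8.91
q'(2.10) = 9.20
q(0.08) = -5.59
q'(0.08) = 5.16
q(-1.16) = -10.45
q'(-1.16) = 2.68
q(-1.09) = -10.26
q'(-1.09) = 2.82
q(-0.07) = -6.35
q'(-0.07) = 4.86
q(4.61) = 38.30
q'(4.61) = 14.22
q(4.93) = 42.95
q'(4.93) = 14.86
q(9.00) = 120.00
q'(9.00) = 23.00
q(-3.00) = -12.00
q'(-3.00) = -1.00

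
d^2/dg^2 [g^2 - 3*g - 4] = 2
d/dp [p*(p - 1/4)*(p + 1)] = 3*p^2 + 3*p/2 - 1/4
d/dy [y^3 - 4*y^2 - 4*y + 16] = 3*y^2 - 8*y - 4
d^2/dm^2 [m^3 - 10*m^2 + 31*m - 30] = 6*m - 20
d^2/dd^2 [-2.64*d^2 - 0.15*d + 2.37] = -5.28000000000000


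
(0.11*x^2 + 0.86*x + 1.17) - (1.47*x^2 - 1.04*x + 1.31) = -1.36*x^2 + 1.9*x - 0.14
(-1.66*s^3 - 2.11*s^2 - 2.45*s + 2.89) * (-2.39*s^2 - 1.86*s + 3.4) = 3.9674*s^5 + 8.1305*s^4 + 4.1361*s^3 - 9.5241*s^2 - 13.7054*s + 9.826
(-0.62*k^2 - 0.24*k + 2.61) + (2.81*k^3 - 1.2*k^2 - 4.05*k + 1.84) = 2.81*k^3 - 1.82*k^2 - 4.29*k + 4.45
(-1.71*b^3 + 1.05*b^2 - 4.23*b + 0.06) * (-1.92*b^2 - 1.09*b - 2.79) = 3.2832*b^5 - 0.1521*b^4 + 11.748*b^3 + 1.566*b^2 + 11.7363*b - 0.1674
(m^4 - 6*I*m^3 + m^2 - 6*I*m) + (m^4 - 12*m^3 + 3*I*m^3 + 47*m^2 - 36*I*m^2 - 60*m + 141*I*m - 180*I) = 2*m^4 - 12*m^3 - 3*I*m^3 + 48*m^2 - 36*I*m^2 - 60*m + 135*I*m - 180*I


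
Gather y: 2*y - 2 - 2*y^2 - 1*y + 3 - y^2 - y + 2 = 3 - 3*y^2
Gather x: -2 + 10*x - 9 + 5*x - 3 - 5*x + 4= 10*x - 10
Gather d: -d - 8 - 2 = -d - 10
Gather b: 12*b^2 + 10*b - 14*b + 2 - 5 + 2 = 12*b^2 - 4*b - 1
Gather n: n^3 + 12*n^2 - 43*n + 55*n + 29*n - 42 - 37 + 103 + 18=n^3 + 12*n^2 + 41*n + 42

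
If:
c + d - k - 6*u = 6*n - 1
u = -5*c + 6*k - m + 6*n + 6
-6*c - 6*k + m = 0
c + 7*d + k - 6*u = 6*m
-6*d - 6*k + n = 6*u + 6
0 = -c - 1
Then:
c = -1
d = -37415/11132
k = -71/11132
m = -33609/5566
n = -6981/2783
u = 5425/2783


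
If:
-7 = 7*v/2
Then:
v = -2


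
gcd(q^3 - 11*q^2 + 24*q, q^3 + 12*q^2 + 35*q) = q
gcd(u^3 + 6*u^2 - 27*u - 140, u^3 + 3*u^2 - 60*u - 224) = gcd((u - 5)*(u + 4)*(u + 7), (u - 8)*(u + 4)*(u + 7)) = u^2 + 11*u + 28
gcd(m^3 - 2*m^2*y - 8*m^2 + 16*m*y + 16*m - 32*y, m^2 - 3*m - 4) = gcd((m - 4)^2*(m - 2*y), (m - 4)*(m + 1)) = m - 4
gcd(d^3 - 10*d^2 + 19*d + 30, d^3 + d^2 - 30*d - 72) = d - 6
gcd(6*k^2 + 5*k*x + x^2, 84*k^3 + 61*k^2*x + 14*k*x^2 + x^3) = 3*k + x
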